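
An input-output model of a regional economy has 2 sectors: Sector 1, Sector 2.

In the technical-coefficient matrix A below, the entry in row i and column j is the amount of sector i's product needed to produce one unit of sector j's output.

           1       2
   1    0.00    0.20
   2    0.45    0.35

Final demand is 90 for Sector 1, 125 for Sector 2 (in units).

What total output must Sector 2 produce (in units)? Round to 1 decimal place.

x_2 = 295.5

I − A =
  [   1.00    -0.20]
  [  -0.45     0.65]
det(I−A) = (1.00)(0.65) − (-0.20)(-0.45) = 0.5600
adj(I−A) = [[0.65, 0.20], [0.45, 1.00]]
(I − A)⁻¹ = adj(I−A) / det(I−A) ≈
  [   1.1607     0.3571]
  [   0.8036     1.7857]
x = (I − A)⁻¹ d = adj(I−A)·d / det(I−A), with det(I−A) = 0.5600:
  x_1 = (0.65·90 + 0.20·125) / 0.5600 = 83.50 / 0.5600 ≈ 149.1
  x_2 = (0.45·90 + 1.00·125) / 0.5600 = 165.50 / 0.5600 ≈ 295.5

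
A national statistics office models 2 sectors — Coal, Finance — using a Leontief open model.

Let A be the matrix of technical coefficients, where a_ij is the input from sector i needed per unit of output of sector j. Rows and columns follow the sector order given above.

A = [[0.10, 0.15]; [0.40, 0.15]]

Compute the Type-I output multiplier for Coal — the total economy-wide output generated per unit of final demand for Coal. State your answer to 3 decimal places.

m_C = 1.773

I − A =
  [   0.90    -0.15]
  [  -0.40     0.85]
det(I−A) = (0.90)(0.85) − (-0.15)(-0.40) = 0.7050
adj(I−A) = [[0.85, 0.15], [0.40, 0.90]]
(I − A)⁻¹ = adj(I−A) / det(I−A) ≈
  [   1.2057     0.2128]
  [   0.5674     1.2766]
The output multiplier for sector j is the column-j sum of the Leontief inverse (I − A)⁻¹ = adj(I−A) / det(I−A).
Column C of adj(I−A): (0.85, 0.40); det(I−A) = 0.7050.
m_C = (0.85 + 0.40) / 0.7050 = 1.25 / 0.7050 ≈ 1.773.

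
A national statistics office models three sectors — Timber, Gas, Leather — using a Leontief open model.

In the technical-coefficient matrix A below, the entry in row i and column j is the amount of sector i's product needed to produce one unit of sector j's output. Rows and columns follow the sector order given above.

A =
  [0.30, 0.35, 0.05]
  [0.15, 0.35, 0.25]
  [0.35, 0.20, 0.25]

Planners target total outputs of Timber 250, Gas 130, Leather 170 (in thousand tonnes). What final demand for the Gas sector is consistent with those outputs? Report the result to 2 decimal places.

d_2 = 4.50

I − A =
  [   0.70    -0.35    -0.05]
  [  -0.15     0.65    -0.25]
  [  -0.35    -0.20     0.75]
d = (I − A) x:
  d_1 = (+0.70)·250 + (-0.35)·130 + (-0.05)·170 = 121.00
  d_2 = (-0.15)·250 + (+0.65)·130 + (-0.25)·170 = 4.50
  d_3 = (-0.35)·250 + (-0.20)·130 + (+0.75)·170 = 14.00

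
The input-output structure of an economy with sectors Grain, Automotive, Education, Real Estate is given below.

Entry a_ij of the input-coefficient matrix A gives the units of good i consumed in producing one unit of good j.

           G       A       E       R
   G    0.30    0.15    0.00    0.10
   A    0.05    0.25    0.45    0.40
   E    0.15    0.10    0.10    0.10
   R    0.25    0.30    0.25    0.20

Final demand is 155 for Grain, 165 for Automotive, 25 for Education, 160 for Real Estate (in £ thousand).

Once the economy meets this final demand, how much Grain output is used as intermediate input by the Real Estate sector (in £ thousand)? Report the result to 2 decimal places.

I − A =
  [   0.70    -0.15     0.00    -0.10]
  [  -0.05     0.75    -0.45    -0.40]
  [  -0.15    -0.10     0.90    -0.10]
  [  -0.25    -0.30    -0.25     0.80]
Compute the cofactors C_ij = (−1)^(i+j)·(3×3 minor ij) of I−A; the adjugate is their transpose:
adj(I−A) = Cᵀ =
  [ 0.353750   0.133750   0.101250   0.123750]
  [ 0.205000   0.460250   0.312000   0.294750]
  [ 0.106250   0.100750   0.294750   0.100500]
  [ 0.220625   0.245875   0.240750   0.424125]
det(I−A) = Σ_j (I−A)_1j·C_1j = (0.70)(0.353750) + (-0.15)(0.205000) + (0.00)(0.106250) + (-0.10)(0.220625) = 0.1948125
(I − A)⁻¹ = adj(I−A) / det(I−A) ≈
  [   1.8158     0.6866     0.5197     0.6352]
  [   1.0523     2.3625     1.6015     1.5130]
  [   0.5454     0.5172     1.5130     0.5159]
  [   1.1325     1.2621     1.2358     2.1771]
First solve x = (I − A)⁻¹ d = adj(I−A)·d / det(I−A); in particular x_R = (0.220625·155 + 0.245875·165 + 0.240750·25 + 0.424125·160) / 0.1948125 = 148.645 / 0.1948125 ≈ 763.0157.
Intermediate flow from G to R: z_GR = a_GR · x_R = 0.10 × 148.645 / 0.1948125 = 14.8645 / 0.1948125 ≈ 76.30.

z_GR = 76.30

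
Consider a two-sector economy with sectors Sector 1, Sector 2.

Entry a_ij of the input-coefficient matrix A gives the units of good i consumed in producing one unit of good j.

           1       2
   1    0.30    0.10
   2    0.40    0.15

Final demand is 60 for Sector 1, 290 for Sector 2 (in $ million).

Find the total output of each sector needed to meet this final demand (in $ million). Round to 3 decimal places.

x_1 = 144.144, x_2 = 409.009

I − A =
  [   0.70    -0.10]
  [  -0.40     0.85]
det(I−A) = (0.70)(0.85) − (-0.10)(-0.40) = 0.5550
adj(I−A) = [[0.85, 0.10], [0.40, 0.70]]
(I − A)⁻¹ = adj(I−A) / det(I−A) ≈
  [   1.5315     0.1802]
  [   0.7207     1.2613]
x = (I − A)⁻¹ d = adj(I−A)·d / det(I−A), with det(I−A) = 0.5550:
  x_1 = (0.85·60 + 0.10·290) / 0.5550 = 80.00 / 0.5550 ≈ 144.144
  x_2 = (0.40·60 + 0.70·290) / 0.5550 = 227.00 / 0.5550 ≈ 409.009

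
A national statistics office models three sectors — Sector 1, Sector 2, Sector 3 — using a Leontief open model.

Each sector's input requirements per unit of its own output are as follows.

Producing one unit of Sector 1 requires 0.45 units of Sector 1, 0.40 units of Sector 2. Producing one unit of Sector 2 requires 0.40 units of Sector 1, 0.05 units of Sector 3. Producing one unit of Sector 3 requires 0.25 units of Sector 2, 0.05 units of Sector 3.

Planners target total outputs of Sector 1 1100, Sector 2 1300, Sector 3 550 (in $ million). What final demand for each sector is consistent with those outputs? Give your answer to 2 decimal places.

d_1 = 85.00, d_2 = 722.50, d_3 = 457.50

I − A =
  [   0.55    -0.40     0.00]
  [  -0.40     1.00    -0.25]
  [   0.00    -0.05     0.95]
d = (I − A) x:
  d_1 = (+0.55)·1100 + (-0.40)·1300 + (+0.00)·550 = 85.00
  d_2 = (-0.40)·1100 + (+1.00)·1300 + (-0.25)·550 = 722.50
  d_3 = (+0.00)·1100 + (-0.05)·1300 + (+0.95)·550 = 457.50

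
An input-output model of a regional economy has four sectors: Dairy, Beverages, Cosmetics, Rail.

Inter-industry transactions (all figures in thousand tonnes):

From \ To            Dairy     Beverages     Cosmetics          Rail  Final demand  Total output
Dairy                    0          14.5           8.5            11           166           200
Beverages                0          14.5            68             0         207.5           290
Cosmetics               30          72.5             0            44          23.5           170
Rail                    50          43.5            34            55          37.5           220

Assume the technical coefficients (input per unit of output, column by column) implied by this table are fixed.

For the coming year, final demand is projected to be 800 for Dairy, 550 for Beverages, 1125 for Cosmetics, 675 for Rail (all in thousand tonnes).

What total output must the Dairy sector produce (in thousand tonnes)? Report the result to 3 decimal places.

Technical coefficients a_ij = z_ij / X_j:
  a_DD = 0/200 = 0.00, a_BD = 0/200 = 0.00, a_CD = 30/200 = 0.15, a_RD = 50/200 = 0.25
  a_DB = 14.5/290 = 0.05, a_BB = 14.5/290 = 0.05, a_CB = 72.5/290 = 0.25, a_RB = 43.5/290 = 0.15
  a_DC = 8.5/170 = 0.05, a_BC = 68/170 = 0.40, a_CC = 0/170 = 0.00, a_RC = 34/170 = 0.20
  a_DR = 11/220 = 0.05, a_BR = 0/220 = 0.00, a_CR = 44/220 = 0.20, a_RR = 55/220 = 0.25
I − A =
  [   1.00    -0.05    -0.05    -0.05]
  [   0.00     0.95    -0.40     0.00]
  [  -0.15    -0.25     1.00    -0.20]
  [  -0.25    -0.15    -0.20     0.75]
Compute the cofactors C_ij = (−1)^(i+j)·(3×3 minor ij) of I−A; the adjugate is their transpose:
adj(I−A) = Cᵀ =
  [ 0.587500   0.056375   0.063125   0.056000]
  [ 0.065000   0.687875   0.295000   0.083000]
  [ 0.154375   0.223625   0.700625   0.197125]
  [ 0.250000   0.216000   0.266875   0.839875]
det(I−A) = Σ_j (I−A)_1j·C_1j = (1.00)(0.587500) + (-0.05)(0.065000) + (-0.05)(0.154375) + (-0.05)(0.250000) = 0.56403125
(I − A)⁻¹ = adj(I−A) / det(I−A) ≈
  [   1.0416     0.1000     0.1119     0.0993]
  [   0.1152     1.2196     0.5230     0.1472]
  [   0.2737     0.3965     1.2422     0.3495]
  [   0.4432     0.3830     0.4732     1.4891]
x = (I − A)⁻¹ d = adj(I−A)·d / det(I−A), with det(I−A) = 0.56403125:
  x_D = (0.587500·800 + 0.056375·550 + 0.063125·1125 + 0.056000·675) / 0.56403125 = 609.821875 / 0.56403125 ≈ 1081.185
  x_B = (0.065000·800 + 0.687875·550 + 0.295000·1125 + 0.083000·675) / 0.56403125 = 818.23125 / 0.56403125 ≈ 1450.684
  x_C = (0.154375·800 + 0.223625·550 + 0.700625·1125 + 0.197125·675) / 0.56403125 = 1167.75625 / 0.56403125 ≈ 2070.375
  x_R = (0.250000·800 + 0.216000·550 + 0.266875·1125 + 0.839875·675) / 0.56403125 = 1185.95 / 0.56403125 ≈ 2102.632

x_D = 1081.185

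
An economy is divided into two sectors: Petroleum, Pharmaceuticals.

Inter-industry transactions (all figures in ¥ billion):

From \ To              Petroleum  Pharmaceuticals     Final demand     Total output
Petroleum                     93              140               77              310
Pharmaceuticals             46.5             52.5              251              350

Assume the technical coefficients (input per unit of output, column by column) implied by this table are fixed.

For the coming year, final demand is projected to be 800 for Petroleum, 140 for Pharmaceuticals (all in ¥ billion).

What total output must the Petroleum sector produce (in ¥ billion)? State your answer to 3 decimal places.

Technical coefficients a_ij = z_ij / X_j:
  a_11 = 93/310 = 0.30, a_21 = 46.5/310 = 0.15
  a_12 = 140/350 = 0.40, a_22 = 52.5/350 = 0.15
I − A =
  [   0.70    -0.40]
  [  -0.15     0.85]
det(I−A) = (0.70)(0.85) − (-0.40)(-0.15) = 0.5350
adj(I−A) = [[0.85, 0.40], [0.15, 0.70]]
(I − A)⁻¹ = adj(I−A) / det(I−A) ≈
  [   1.5888     0.7477]
  [   0.2804     1.3084]
x = (I − A)⁻¹ d = adj(I−A)·d / det(I−A), with det(I−A) = 0.5350:
  x_1 = (0.85·800 + 0.40·140) / 0.5350 = 736.00 / 0.5350 ≈ 1375.701
  x_2 = (0.15·800 + 0.70·140) / 0.5350 = 218.00 / 0.5350 ≈ 407.477

x_1 = 1375.701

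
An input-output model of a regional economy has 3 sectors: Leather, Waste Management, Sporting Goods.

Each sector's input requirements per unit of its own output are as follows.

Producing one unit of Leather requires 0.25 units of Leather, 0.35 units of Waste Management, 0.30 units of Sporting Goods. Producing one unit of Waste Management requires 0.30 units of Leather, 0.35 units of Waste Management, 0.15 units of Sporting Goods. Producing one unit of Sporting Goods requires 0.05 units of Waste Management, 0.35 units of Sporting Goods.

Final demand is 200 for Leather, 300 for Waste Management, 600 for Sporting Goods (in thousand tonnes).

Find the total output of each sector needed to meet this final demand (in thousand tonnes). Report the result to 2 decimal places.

x_1 = 631.03, x_2 = 910.90, x_3 = 1424.53

I − A =
  [   0.75    -0.30     0.00]
  [  -0.35     0.65    -0.05]
  [  -0.30    -0.15     0.65]
Cofactors of I−A, C_ij = (−1)^(i+j)·(minor ij) (rows/columns in the sector order above):
  C_11 = (0.65)(0.65) − (-0.05)(-0.15) = 0.4150
  C_12 = −[(-0.35)(0.65) − (-0.05)(-0.30)] = 0.2425
  C_13 = (-0.35)(-0.15) − (0.65)(-0.30) = 0.2475
  C_21 = −[(-0.30)(0.65) − (0.00)(-0.15)] = 0.1950
  C_22 = (0.75)(0.65) − (0.00)(-0.30) = 0.4875
  C_23 = −[(0.75)(-0.15) − (-0.30)(-0.30)] = 0.2025
  C_31 = (-0.30)(-0.05) − (0.00)(0.65) = 0.0150
  C_32 = −[(0.75)(-0.05) − (0.00)(-0.35)] = 0.0375
  C_33 = (0.75)(0.65) − (-0.30)(-0.35) = 0.3825
det(I−A) = Σ_j (I−A)_1j·C_1j = (0.75)(0.4150) + (-0.30)(0.2425) + (0.00)(0.2475) = 0.2385
adj(I−A) = Cᵀ =
  [ 0.4150   0.1950   0.0150]
  [ 0.2425   0.4875   0.0375]
  [ 0.2475   0.2025   0.3825]
(I − A)⁻¹ = adj(I−A) / det(I−A) ≈
  [   1.7400     0.8176     0.0629]
  [   1.0168     2.0440     0.1572]
  [   1.0377     0.8491     1.6038]
x = (I − A)⁻¹ d = adj(I−A)·d / det(I−A), with det(I−A) = 0.2385:
  x_1 = (0.4150·200 + 0.1950·300 + 0.0150·600) / 0.2385 = 150.50 / 0.2385 ≈ 631.03
  x_2 = (0.2425·200 + 0.4875·300 + 0.0375·600) / 0.2385 = 217.25 / 0.2385 ≈ 910.90
  x_3 = (0.2475·200 + 0.2025·300 + 0.3825·600) / 0.2385 = 339.75 / 0.2385 ≈ 1424.53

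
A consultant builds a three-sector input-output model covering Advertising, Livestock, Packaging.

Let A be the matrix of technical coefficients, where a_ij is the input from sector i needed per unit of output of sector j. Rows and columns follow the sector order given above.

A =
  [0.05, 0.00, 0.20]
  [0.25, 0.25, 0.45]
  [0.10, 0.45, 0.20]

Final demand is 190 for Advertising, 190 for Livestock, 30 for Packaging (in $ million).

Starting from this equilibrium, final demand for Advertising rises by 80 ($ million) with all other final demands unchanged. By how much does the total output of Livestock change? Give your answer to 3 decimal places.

I − A =
  [   0.95     0.00    -0.20]
  [  -0.25     0.75    -0.45]
  [  -0.10    -0.45     0.80]
Cofactors of I−A, C_ij = (−1)^(i+j)·(minor ij) (rows/columns in the sector order above):
  C_11 = (0.75)(0.80) − (-0.45)(-0.45) = 0.3975
  C_12 = −[(-0.25)(0.80) − (-0.45)(-0.10)] = 0.2450
  C_13 = (-0.25)(-0.45) − (0.75)(-0.10) = 0.1875
  C_21 = −[(0.00)(0.80) − (-0.20)(-0.45)] = 0.0900
  C_22 = (0.95)(0.80) − (-0.20)(-0.10) = 0.7400
  C_23 = −[(0.95)(-0.45) − (0.00)(-0.10)] = 0.4275
  C_31 = (0.00)(-0.45) − (-0.20)(0.75) = 0.1500
  C_32 = −[(0.95)(-0.45) − (-0.20)(-0.25)] = 0.4775
  C_33 = (0.95)(0.75) − (0.00)(-0.25) = 0.7125
det(I−A) = Σ_j (I−A)_1j·C_1j = (0.95)(0.3975) + (0.00)(0.2450) + (-0.20)(0.1875) = 0.340125
adj(I−A) = Cᵀ =
  [ 0.3975   0.0900   0.1500]
  [ 0.2450   0.7400   0.4775]
  [ 0.1875   0.4275   0.7125]
(I − A)⁻¹ = adj(I−A) / det(I−A) ≈
  [   1.1687     0.2646     0.4410]
  [   0.7203     2.1757     1.4039]
  [   0.5513     1.2569     2.0948]
Δx = (I − A)⁻¹ Δd with Δd having +80 in the Advertising component and 0 elsewhere.
So Δx_2 = L_21 · (+80), where L_21 = adj(I−A)_21 / det(I−A) = 0.2450 / 0.340125.
Δx_2 = 0.2450 × (+80) / 0.340125 = 19.60 / 0.340125 ≈ 57.626.

Δx_2 = 57.626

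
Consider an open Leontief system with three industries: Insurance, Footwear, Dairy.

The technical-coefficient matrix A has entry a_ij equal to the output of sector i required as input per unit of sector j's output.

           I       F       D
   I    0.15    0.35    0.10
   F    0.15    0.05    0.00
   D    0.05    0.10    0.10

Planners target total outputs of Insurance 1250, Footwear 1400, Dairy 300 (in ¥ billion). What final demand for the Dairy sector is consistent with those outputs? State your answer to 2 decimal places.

d_D = 67.50

I − A =
  [   0.85    -0.35    -0.10]
  [  -0.15     0.95     0.00]
  [  -0.05    -0.10     0.90]
d = (I − A) x:
  d_I = (+0.85)·1250 + (-0.35)·1400 + (-0.10)·300 = 542.50
  d_F = (-0.15)·1250 + (+0.95)·1400 + (+0.00)·300 = 1142.50
  d_D = (-0.05)·1250 + (-0.10)·1400 + (+0.90)·300 = 67.50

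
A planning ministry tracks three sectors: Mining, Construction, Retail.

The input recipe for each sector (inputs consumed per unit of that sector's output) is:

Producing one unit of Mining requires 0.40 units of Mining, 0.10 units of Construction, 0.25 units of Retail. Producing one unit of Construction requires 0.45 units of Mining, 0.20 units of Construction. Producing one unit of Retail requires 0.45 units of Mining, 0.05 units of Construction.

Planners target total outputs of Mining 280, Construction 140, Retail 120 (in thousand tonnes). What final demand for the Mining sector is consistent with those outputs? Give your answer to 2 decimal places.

d_M = 51.00

I − A =
  [   0.60    -0.45    -0.45]
  [  -0.10     0.80    -0.05]
  [  -0.25     0.00     1.00]
d = (I − A) x:
  d_M = (+0.60)·280 + (-0.45)·140 + (-0.45)·120 = 51.00
  d_C = (-0.10)·280 + (+0.80)·140 + (-0.05)·120 = 78.00
  d_R = (-0.25)·280 + (+0.00)·140 + (+1.00)·120 = 50.00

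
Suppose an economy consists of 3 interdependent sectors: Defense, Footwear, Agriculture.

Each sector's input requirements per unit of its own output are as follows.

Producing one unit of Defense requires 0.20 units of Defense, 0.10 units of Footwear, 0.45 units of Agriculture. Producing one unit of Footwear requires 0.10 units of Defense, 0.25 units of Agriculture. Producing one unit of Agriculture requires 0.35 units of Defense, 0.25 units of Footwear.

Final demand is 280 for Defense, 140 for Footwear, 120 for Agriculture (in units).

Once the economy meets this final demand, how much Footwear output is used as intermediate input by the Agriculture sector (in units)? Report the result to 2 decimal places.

I − A =
  [   0.80    -0.10    -0.35]
  [  -0.10     1.00    -0.25]
  [  -0.45    -0.25     1.00]
Cofactors of I−A, C_ij = (−1)^(i+j)·(minor ij) (rows/columns in the sector order above):
  C_11 = (1.00)(1.00) − (-0.25)(-0.25) = 0.9375
  C_12 = −[(-0.10)(1.00) − (-0.25)(-0.45)] = 0.2125
  C_13 = (-0.10)(-0.25) − (1.00)(-0.45) = 0.4750
  C_21 = −[(-0.10)(1.00) − (-0.35)(-0.25)] = 0.1875
  C_22 = (0.80)(1.00) − (-0.35)(-0.45) = 0.6425
  C_23 = −[(0.80)(-0.25) − (-0.10)(-0.45)] = 0.2450
  C_31 = (-0.10)(-0.25) − (-0.35)(1.00) = 0.3750
  C_32 = −[(0.80)(-0.25) − (-0.35)(-0.10)] = 0.2350
  C_33 = (0.80)(1.00) − (-0.10)(-0.10) = 0.7900
det(I−A) = Σ_j (I−A)_1j·C_1j = (0.80)(0.9375) + (-0.10)(0.2125) + (-0.35)(0.4750) = 0.5625
adj(I−A) = Cᵀ =
  [ 0.9375   0.1875   0.3750]
  [ 0.2125   0.6425   0.2350]
  [ 0.4750   0.2450   0.7900]
(I − A)⁻¹ = adj(I−A) / det(I−A) ≈
  [   1.6667     0.3333     0.6667]
  [   0.3778     1.1422     0.4178]
  [   0.8444     0.4356     1.4044]
First solve x = (I − A)⁻¹ d = adj(I−A)·d / det(I−A); in particular x_A = (0.4750·280 + 0.2450·140 + 0.7900·120) / 0.5625 = 262.10 / 0.5625 ≈ 465.9556.
Intermediate flow from F to A: z_FA = a_FA · x_A = 0.25 × 262.10 / 0.5625 = 65.525 / 0.5625 ≈ 116.49.

z_FA = 116.49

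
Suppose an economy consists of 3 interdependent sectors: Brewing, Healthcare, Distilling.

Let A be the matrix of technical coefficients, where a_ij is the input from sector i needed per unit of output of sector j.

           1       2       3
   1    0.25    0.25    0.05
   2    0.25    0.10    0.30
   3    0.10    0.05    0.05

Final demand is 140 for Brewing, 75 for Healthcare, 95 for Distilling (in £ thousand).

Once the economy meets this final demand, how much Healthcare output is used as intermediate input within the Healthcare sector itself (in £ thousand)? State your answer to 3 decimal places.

I − A =
  [   0.75    -0.25    -0.05]
  [  -0.25     0.90    -0.30]
  [  -0.10    -0.05     0.95]
Cofactors of I−A, C_ij = (−1)^(i+j)·(minor ij) (rows/columns in the sector order above):
  C_11 = (0.90)(0.95) − (-0.30)(-0.05) = 0.8400
  C_12 = −[(-0.25)(0.95) − (-0.30)(-0.10)] = 0.2675
  C_13 = (-0.25)(-0.05) − (0.90)(-0.10) = 0.1025
  C_21 = −[(-0.25)(0.95) − (-0.05)(-0.05)] = 0.2400
  C_22 = (0.75)(0.95) − (-0.05)(-0.10) = 0.7075
  C_23 = −[(0.75)(-0.05) − (-0.25)(-0.10)] = 0.0625
  C_31 = (-0.25)(-0.30) − (-0.05)(0.90) = 0.1200
  C_32 = −[(0.75)(-0.30) − (-0.05)(-0.25)] = 0.2375
  C_33 = (0.75)(0.90) − (-0.25)(-0.25) = 0.6125
det(I−A) = Σ_j (I−A)_1j·C_1j = (0.75)(0.8400) + (-0.25)(0.2675) + (-0.05)(0.1025) = 0.5580
adj(I−A) = Cᵀ =
  [ 0.8400   0.2400   0.1200]
  [ 0.2675   0.7075   0.2375]
  [ 0.1025   0.0625   0.6125]
(I − A)⁻¹ = adj(I−A) / det(I−A) ≈
  [   1.5054     0.4301     0.2151]
  [   0.4794     1.2679     0.4256]
  [   0.1837     0.1120     1.0977]
First solve x = (I − A)⁻¹ d = adj(I−A)·d / det(I−A); in particular x_2 = (0.2675·140 + 0.7075·75 + 0.2375·95) / 0.5580 = 113.075 / 0.5580 ≈ 202.64337.
Intermediate flow from 2 to 2: z_22 = a_22 · x_2 = 0.10 × 113.075 / 0.5580 = 11.3075 / 0.5580 ≈ 20.264.

z_22 = 20.264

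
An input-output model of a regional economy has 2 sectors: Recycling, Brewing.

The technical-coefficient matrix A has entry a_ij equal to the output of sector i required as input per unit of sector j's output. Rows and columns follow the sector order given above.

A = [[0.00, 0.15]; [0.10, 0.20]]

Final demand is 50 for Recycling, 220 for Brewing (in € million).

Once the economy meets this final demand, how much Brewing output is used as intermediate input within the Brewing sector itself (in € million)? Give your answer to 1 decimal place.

z_BB = 57.3

I − A =
  [   1.00    -0.15]
  [  -0.10     0.80]
det(I−A) = (1.00)(0.80) − (-0.15)(-0.10) = 0.7850
adj(I−A) = [[0.80, 0.15], [0.10, 1.00]]
(I − A)⁻¹ = adj(I−A) / det(I−A) ≈
  [   1.0191     0.1911]
  [   0.1274     1.2739]
First solve x = (I − A)⁻¹ d = adj(I−A)·d / det(I−A); in particular x_B = (0.10·50 + 1.00·220) / 0.7850 = 225.00 / 0.7850 ≈ 286.624.
Intermediate flow from B to B: z_BB = a_BB · x_B = 0.20 × 225.00 / 0.7850 = 45.00 / 0.7850 ≈ 57.3.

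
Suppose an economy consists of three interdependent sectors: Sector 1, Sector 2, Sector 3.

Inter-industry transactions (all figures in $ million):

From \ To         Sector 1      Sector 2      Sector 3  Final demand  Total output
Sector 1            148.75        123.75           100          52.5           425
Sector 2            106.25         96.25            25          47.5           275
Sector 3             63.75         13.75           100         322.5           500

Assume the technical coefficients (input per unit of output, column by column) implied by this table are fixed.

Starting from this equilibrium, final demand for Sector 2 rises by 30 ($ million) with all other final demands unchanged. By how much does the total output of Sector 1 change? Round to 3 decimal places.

Δx_1 = 50.226

Technical coefficients a_ij = z_ij / X_j:
  a_11 = 148.75/425 = 0.35, a_21 = 106.25/425 = 0.25, a_31 = 63.75/425 = 0.15
  a_12 = 123.75/275 = 0.45, a_22 = 96.25/275 = 0.35, a_32 = 13.75/275 = 0.05
  a_13 = 100/500 = 0.20, a_23 = 25/500 = 0.05, a_33 = 100/500 = 0.20
I − A =
  [   0.65    -0.45    -0.20]
  [  -0.25     0.65    -0.05]
  [  -0.15    -0.05     0.80]
Cofactors of I−A, C_ij = (−1)^(i+j)·(minor ij) (rows/columns in the sector order above):
  C_11 = (0.65)(0.80) − (-0.05)(-0.05) = 0.5175
  C_12 = −[(-0.25)(0.80) − (-0.05)(-0.15)] = 0.2075
  C_13 = (-0.25)(-0.05) − (0.65)(-0.15) = 0.1100
  C_21 = −[(-0.45)(0.80) − (-0.20)(-0.05)] = 0.3700
  C_22 = (0.65)(0.80) − (-0.20)(-0.15) = 0.4900
  C_23 = −[(0.65)(-0.05) − (-0.45)(-0.15)] = 0.1000
  C_31 = (-0.45)(-0.05) − (-0.20)(0.65) = 0.1525
  C_32 = −[(0.65)(-0.05) − (-0.20)(-0.25)] = 0.0825
  C_33 = (0.65)(0.65) − (-0.45)(-0.25) = 0.3100
det(I−A) = Σ_j (I−A)_1j·C_1j = (0.65)(0.5175) + (-0.45)(0.2075) + (-0.20)(0.1100) = 0.2210
adj(I−A) = Cᵀ =
  [ 0.5175   0.3700   0.1525]
  [ 0.2075   0.4900   0.0825]
  [ 0.1100   0.1000   0.3100]
(I − A)⁻¹ = adj(I−A) / det(I−A) ≈
  [   2.3416     1.6742     0.6900]
  [   0.9389     2.2172     0.3733]
  [   0.4977     0.4525     1.4027]
Δx = (I − A)⁻¹ Δd with Δd having +30 in the Sector 2 component and 0 elsewhere.
So Δx_1 = L_12 · (+30), where L_12 = adj(I−A)_12 / det(I−A) = 0.3700 / 0.2210.
Δx_1 = 0.3700 × (+30) / 0.2210 = 11.10 / 0.2210 ≈ 50.226.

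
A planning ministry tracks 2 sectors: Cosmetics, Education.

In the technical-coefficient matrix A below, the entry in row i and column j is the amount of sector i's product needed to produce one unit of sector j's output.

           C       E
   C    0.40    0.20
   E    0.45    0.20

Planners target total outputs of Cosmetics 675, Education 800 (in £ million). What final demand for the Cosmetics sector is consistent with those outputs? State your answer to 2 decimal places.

I − A =
  [   0.60    -0.20]
  [  -0.45     0.80]
d = (I − A) x:
  d_C = (+0.60)·675 + (-0.20)·800 = 245.00
  d_E = (-0.45)·675 + (+0.80)·800 = 336.25

d_C = 245.00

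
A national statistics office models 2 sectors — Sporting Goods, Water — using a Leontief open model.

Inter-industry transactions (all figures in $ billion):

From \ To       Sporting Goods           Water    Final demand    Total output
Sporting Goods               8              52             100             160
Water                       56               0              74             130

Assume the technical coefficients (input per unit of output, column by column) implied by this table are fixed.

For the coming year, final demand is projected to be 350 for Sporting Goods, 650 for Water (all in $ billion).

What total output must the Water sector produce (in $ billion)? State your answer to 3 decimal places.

Technical coefficients a_ij = z_ij / X_j:
  a_SS = 8/160 = 0.05, a_WS = 56/160 = 0.35
  a_SW = 52/130 = 0.40, a_WW = 0/130 = 0.00
I − A =
  [   0.95    -0.40]
  [  -0.35     1.00]
det(I−A) = (0.95)(1.00) − (-0.40)(-0.35) = 0.8100
adj(I−A) = [[1.00, 0.40], [0.35, 0.95]]
(I − A)⁻¹ = adj(I−A) / det(I−A) ≈
  [   1.2346     0.4938]
  [   0.4321     1.1728]
x = (I − A)⁻¹ d = adj(I−A)·d / det(I−A), with det(I−A) = 0.8100:
  x_S = (1.00·350 + 0.40·650) / 0.8100 = 610.00 / 0.8100 ≈ 753.086
  x_W = (0.35·350 + 0.95·650) / 0.8100 = 740.00 / 0.8100 ≈ 913.580

x_W = 913.580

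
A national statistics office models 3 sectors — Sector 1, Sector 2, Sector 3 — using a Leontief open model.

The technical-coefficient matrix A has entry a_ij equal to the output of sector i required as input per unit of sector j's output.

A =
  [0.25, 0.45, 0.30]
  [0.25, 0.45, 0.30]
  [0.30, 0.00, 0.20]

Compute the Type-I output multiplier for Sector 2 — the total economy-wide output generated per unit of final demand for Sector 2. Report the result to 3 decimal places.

m_2 = 6.700

I − A =
  [   0.75    -0.45    -0.30]
  [  -0.25     0.55    -0.30]
  [  -0.30     0.00     0.80]
Cofactors of I−A, C_ij = (−1)^(i+j)·(minor ij) (rows/columns in the sector order above):
  C_11 = (0.55)(0.80) − (-0.30)(0.00) = 0.4400
  C_12 = −[(-0.25)(0.80) − (-0.30)(-0.30)] = 0.2900
  C_13 = (-0.25)(0.00) − (0.55)(-0.30) = 0.1650
  C_21 = −[(-0.45)(0.80) − (-0.30)(0.00)] = 0.3600
  C_22 = (0.75)(0.80) − (-0.30)(-0.30) = 0.5100
  C_23 = −[(0.75)(0.00) − (-0.45)(-0.30)] = 0.1350
  C_31 = (-0.45)(-0.30) − (-0.30)(0.55) = 0.3000
  C_32 = −[(0.75)(-0.30) − (-0.30)(-0.25)] = 0.3000
  C_33 = (0.75)(0.55) − (-0.45)(-0.25) = 0.3000
det(I−A) = Σ_j (I−A)_1j·C_1j = (0.75)(0.4400) + (-0.45)(0.2900) + (-0.30)(0.1650) = 0.1500
adj(I−A) = Cᵀ =
  [ 0.4400   0.3600   0.3000]
  [ 0.2900   0.5100   0.3000]
  [ 0.1650   0.1350   0.3000]
(I − A)⁻¹ = adj(I−A) / det(I−A) ≈
  [   2.9333     2.4000     2.0000]
  [   1.9333     3.4000     2.0000]
  [   1.1000     0.9000     2.0000]
The output multiplier for sector j is the column-j sum of the Leontief inverse (I − A)⁻¹ = adj(I−A) / det(I−A).
Column 2 of adj(I−A): (0.3600, 0.5100, 0.1350); det(I−A) = 0.1500.
m_2 = (0.3600 + 0.5100 + 0.1350) / 0.1500 = 1.005 / 0.1500 = 6.700.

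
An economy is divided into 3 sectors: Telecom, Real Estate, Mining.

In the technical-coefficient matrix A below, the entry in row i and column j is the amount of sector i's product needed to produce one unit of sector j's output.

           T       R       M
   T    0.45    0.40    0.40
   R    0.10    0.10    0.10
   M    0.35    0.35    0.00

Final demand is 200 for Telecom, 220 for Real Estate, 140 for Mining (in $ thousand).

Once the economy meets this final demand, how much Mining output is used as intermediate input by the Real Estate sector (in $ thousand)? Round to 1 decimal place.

I − A =
  [   0.55    -0.40    -0.40]
  [  -0.10     0.90    -0.10]
  [  -0.35    -0.35     1.00]
Cofactors of I−A, C_ij = (−1)^(i+j)·(minor ij) (rows/columns in the sector order above):
  C_11 = (0.90)(1.00) − (-0.10)(-0.35) = 0.8650
  C_12 = −[(-0.10)(1.00) − (-0.10)(-0.35)] = 0.1350
  C_13 = (-0.10)(-0.35) − (0.90)(-0.35) = 0.3500
  C_21 = −[(-0.40)(1.00) − (-0.40)(-0.35)] = 0.5400
  C_22 = (0.55)(1.00) − (-0.40)(-0.35) = 0.4100
  C_23 = −[(0.55)(-0.35) − (-0.40)(-0.35)] = 0.3325
  C_31 = (-0.40)(-0.10) − (-0.40)(0.90) = 0.4000
  C_32 = −[(0.55)(-0.10) − (-0.40)(-0.10)] = 0.0950
  C_33 = (0.55)(0.90) − (-0.40)(-0.10) = 0.4550
det(I−A) = Σ_j (I−A)_1j·C_1j = (0.55)(0.8650) + (-0.40)(0.1350) + (-0.40)(0.3500) = 0.28175
adj(I−A) = Cᵀ =
  [ 0.8650   0.5400   0.4000]
  [ 0.1350   0.4100   0.0950]
  [ 0.3500   0.3325   0.4550]
(I − A)⁻¹ = adj(I−A) / det(I−A) ≈
  [   3.0701     1.9166     1.4197]
  [   0.4791     1.4552     0.3372]
  [   1.2422     1.1801     1.6149]
First solve x = (I − A)⁻¹ d = adj(I−A)·d / det(I−A); in particular x_R = (0.1350·200 + 0.4100·220 + 0.0950·140) / 0.28175 = 130.50 / 0.28175 ≈ 463.177.
Intermediate flow from M to R: z_MR = a_MR · x_R = 0.35 × 130.50 / 0.28175 = 45.675 / 0.28175 ≈ 162.1.

z_MR = 162.1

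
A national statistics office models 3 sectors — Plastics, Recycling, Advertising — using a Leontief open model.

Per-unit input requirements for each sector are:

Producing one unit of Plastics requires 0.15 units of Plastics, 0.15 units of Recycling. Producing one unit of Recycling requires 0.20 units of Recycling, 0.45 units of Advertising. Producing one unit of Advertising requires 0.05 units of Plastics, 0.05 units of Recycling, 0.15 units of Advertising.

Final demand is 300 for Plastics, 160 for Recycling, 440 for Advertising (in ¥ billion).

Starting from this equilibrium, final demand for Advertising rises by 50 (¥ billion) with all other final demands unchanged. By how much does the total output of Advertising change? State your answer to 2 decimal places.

Δx_A = 61.21

I − A =
  [   0.85     0.00    -0.05]
  [  -0.15     0.80    -0.05]
  [   0.00    -0.45     0.85]
Cofactors of I−A, C_ij = (−1)^(i+j)·(minor ij) (rows/columns in the sector order above):
  C_11 = (0.80)(0.85) − (-0.05)(-0.45) = 0.6575
  C_12 = −[(-0.15)(0.85) − (-0.05)(0.00)] = 0.1275
  C_13 = (-0.15)(-0.45) − (0.80)(0.00) = 0.0675
  C_21 = −[(0.00)(0.85) − (-0.05)(-0.45)] = 0.0225
  C_22 = (0.85)(0.85) − (-0.05)(0.00) = 0.7225
  C_23 = −[(0.85)(-0.45) − (0.00)(0.00)] = 0.3825
  C_31 = (0.00)(-0.05) − (-0.05)(0.80) = 0.0400
  C_32 = −[(0.85)(-0.05) − (-0.05)(-0.15)] = 0.0500
  C_33 = (0.85)(0.80) − (0.00)(-0.15) = 0.6800
det(I−A) = Σ_j (I−A)_1j·C_1j = (0.85)(0.6575) + (0.00)(0.1275) + (-0.05)(0.0675) = 0.5555
adj(I−A) = Cᵀ =
  [ 0.6575   0.0225   0.0400]
  [ 0.1275   0.7225   0.0500]
  [ 0.0675   0.3825   0.6800]
(I − A)⁻¹ = adj(I−A) / det(I−A) ≈
  [   1.1836     0.0405     0.0720]
  [   0.2295     1.3006     0.0900]
  [   0.1215     0.6886     1.2241]
Δx = (I − A)⁻¹ Δd with Δd having +50 in the Advertising component and 0 elsewhere.
So Δx_A = L_AA · (+50), where L_AA = adj(I−A)_AA / det(I−A) = 0.6800 / 0.5555.
Δx_A = 0.6800 × (+50) / 0.5555 = 34.00 / 0.5555 ≈ 61.21.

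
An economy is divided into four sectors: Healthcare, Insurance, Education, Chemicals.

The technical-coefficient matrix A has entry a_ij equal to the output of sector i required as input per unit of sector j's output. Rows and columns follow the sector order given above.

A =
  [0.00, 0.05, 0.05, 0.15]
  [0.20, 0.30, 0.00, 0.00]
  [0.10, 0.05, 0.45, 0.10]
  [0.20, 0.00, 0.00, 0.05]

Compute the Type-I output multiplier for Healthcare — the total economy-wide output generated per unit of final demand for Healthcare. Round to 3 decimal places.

m_H = 1.850

I − A =
  [   1.00    -0.05    -0.05    -0.15]
  [  -0.20     0.70     0.00     0.00]
  [  -0.10    -0.05     0.55    -0.10]
  [  -0.20     0.00     0.00     0.95]
Compute the cofactors C_ij = (−1)^(i+j)·(3×3 minor ij) of I−A; the adjugate is their transpose:
adj(I−A) = Cᵀ =
  [ 0.36575   0.02850   0.03325   0.06125]
  [ 0.10450   0.50025   0.00950   0.01750]
  [ 0.09000   0.05175   0.63450   0.08100]
  [ 0.07700   0.00600   0.00700   0.37550]
det(I−A) = Σ_j (I−A)_1j·C_1j = (1.00)(0.36575) + (-0.05)(0.10450) + (-0.05)(0.09000) + (-0.15)(0.07700) = 0.344475
(I − A)⁻¹ = adj(I−A) / det(I−A) ≈
  [   1.0618     0.0827     0.0965     0.1778]
  [   0.3034     1.4522     0.0276     0.0508]
  [   0.2613     0.1502     1.8419     0.2351]
  [   0.2235     0.0174     0.0203     1.0901]
The output multiplier for sector j is the column-j sum of the Leontief inverse (I − A)⁻¹ = adj(I−A) / det(I−A).
Column H of adj(I−A): (0.36575, 0.10450, 0.09000, 0.07700); det(I−A) = 0.344475.
m_H = (0.36575 + 0.10450 + 0.09000 + 0.07700) / 0.344475 = 0.63725 / 0.344475 ≈ 1.850.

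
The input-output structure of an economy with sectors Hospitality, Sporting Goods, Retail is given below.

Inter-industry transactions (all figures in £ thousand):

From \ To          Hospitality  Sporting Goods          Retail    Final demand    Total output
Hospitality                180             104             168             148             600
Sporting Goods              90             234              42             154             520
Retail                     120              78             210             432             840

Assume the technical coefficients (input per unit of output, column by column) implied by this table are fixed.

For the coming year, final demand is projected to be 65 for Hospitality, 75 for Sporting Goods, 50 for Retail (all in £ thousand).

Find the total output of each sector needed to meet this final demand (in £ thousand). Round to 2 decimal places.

x_1 = 197.10, x_2 = 204.68, x_3 = 160.16

Technical coefficients a_ij = z_ij / X_j:
  a_11 = 180/600 = 0.30, a_21 = 90/600 = 0.15, a_31 = 120/600 = 0.20
  a_12 = 104/520 = 0.20, a_22 = 234/520 = 0.45, a_32 = 78/520 = 0.15
  a_13 = 168/840 = 0.20, a_23 = 42/840 = 0.05, a_33 = 210/840 = 0.25
I − A =
  [   0.70    -0.20    -0.20]
  [  -0.15     0.55    -0.05]
  [  -0.20    -0.15     0.75]
Cofactors of I−A, C_ij = (−1)^(i+j)·(minor ij) (rows/columns in the sector order above):
  C_11 = (0.55)(0.75) − (-0.05)(-0.15) = 0.4050
  C_12 = −[(-0.15)(0.75) − (-0.05)(-0.20)] = 0.1225
  C_13 = (-0.15)(-0.15) − (0.55)(-0.20) = 0.1325
  C_21 = −[(-0.20)(0.75) − (-0.20)(-0.15)] = 0.1800
  C_22 = (0.70)(0.75) − (-0.20)(-0.20) = 0.4850
  C_23 = −[(0.70)(-0.15) − (-0.20)(-0.20)] = 0.1450
  C_31 = (-0.20)(-0.05) − (-0.20)(0.55) = 0.1200
  C_32 = −[(0.70)(-0.05) − (-0.20)(-0.15)] = 0.0650
  C_33 = (0.70)(0.55) − (-0.20)(-0.15) = 0.3550
det(I−A) = Σ_j (I−A)_1j·C_1j = (0.70)(0.4050) + (-0.20)(0.1225) + (-0.20)(0.1325) = 0.2325
adj(I−A) = Cᵀ =
  [ 0.4050   0.1800   0.1200]
  [ 0.1225   0.4850   0.0650]
  [ 0.1325   0.1450   0.3550]
(I − A)⁻¹ = adj(I−A) / det(I−A) ≈
  [   1.7419     0.7742     0.5161]
  [   0.5269     2.0860     0.2796]
  [   0.5699     0.6237     1.5269]
x = (I − A)⁻¹ d = adj(I−A)·d / det(I−A), with det(I−A) = 0.2325:
  x_1 = (0.4050·65 + 0.1800·75 + 0.1200·50) / 0.2325 = 45.825 / 0.2325 ≈ 197.10
  x_2 = (0.1225·65 + 0.4850·75 + 0.0650·50) / 0.2325 = 47.5875 / 0.2325 ≈ 204.68
  x_3 = (0.1325·65 + 0.1450·75 + 0.3550·50) / 0.2325 = 37.2375 / 0.2325 ≈ 160.16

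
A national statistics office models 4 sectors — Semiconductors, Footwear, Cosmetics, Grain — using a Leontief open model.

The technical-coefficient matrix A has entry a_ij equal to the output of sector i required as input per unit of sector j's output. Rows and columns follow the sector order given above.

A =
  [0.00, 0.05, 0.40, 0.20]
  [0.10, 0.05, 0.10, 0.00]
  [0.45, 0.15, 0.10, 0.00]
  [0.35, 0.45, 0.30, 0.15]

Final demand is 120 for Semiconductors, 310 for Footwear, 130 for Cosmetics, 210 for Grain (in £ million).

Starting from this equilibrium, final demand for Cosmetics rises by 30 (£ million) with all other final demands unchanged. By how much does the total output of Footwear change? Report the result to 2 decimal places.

I − A =
  [   1.00    -0.05    -0.40    -0.20]
  [  -0.10     0.95    -0.10     0.00]
  [  -0.45    -0.15     0.90     0.00]
  [  -0.35    -0.45    -0.30     0.85]
Compute the cofactors C_ij = (−1)^(i+j)·(3×3 minor ij) of I−A; the adjugate is their transpose:
adj(I−A) = Cᵀ =
  [ 0.714000   0.179250   0.393250   0.168000]
  [ 0.114750   0.522000   0.118000   0.027000]
  [ 0.376125   0.176625   0.727750   0.088500]
  [ 0.487500   0.412500   0.481250   0.656250]
det(I−A) = Σ_j (I−A)_1j·C_1j = (1.00)(0.714000) + (-0.05)(0.114750) + (-0.40)(0.376125) + (-0.20)(0.487500) = 0.4603125
(I − A)⁻¹ = adj(I−A) / det(I−A) ≈
  [   1.5511     0.3894     0.8543     0.3650]
  [   0.2493     1.1340     0.2563     0.0587]
  [   0.8171     0.3837     1.5810     0.1923]
  [   1.0591     0.8961     1.0455     1.4257]
Δx = (I − A)⁻¹ Δd with Δd having +30 in the Cosmetics component and 0 elsewhere.
So Δx_F = L_FC · (+30), where L_FC = adj(I−A)_FC / det(I−A) = 0.118000 / 0.4603125.
Δx_F = 0.118000 × (+30) / 0.4603125 = 3.54 / 0.4603125 ≈ 7.69.

Δx_F = 7.69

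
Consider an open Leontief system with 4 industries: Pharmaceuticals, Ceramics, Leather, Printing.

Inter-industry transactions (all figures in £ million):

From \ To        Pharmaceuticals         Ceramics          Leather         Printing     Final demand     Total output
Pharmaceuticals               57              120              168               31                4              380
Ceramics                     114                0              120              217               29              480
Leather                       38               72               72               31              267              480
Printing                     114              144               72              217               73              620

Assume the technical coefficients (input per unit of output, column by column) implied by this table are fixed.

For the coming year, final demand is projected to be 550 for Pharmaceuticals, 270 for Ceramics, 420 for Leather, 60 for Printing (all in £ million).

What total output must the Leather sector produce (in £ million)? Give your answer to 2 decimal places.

Technical coefficients a_ij = z_ij / X_j:
  a_11 = 57/380 = 0.15, a_21 = 114/380 = 0.30, a_31 = 38/380 = 0.10, a_41 = 114/380 = 0.30
  a_12 = 120/480 = 0.25, a_22 = 0/480 = 0.00, a_32 = 72/480 = 0.15, a_42 = 144/480 = 0.30
  a_13 = 168/480 = 0.35, a_23 = 120/480 = 0.25, a_33 = 72/480 = 0.15, a_43 = 72/480 = 0.15
  a_14 = 31/620 = 0.05, a_24 = 217/620 = 0.35, a_34 = 31/620 = 0.05, a_44 = 217/620 = 0.35
I − A =
  [   0.85    -0.25    -0.35    -0.05]
  [  -0.30     1.00    -0.25    -0.35]
  [  -0.10    -0.15     0.85    -0.05]
  [  -0.30    -0.30    -0.15     0.65]
Compute the cofactors C_ij = (−1)^(i+j)·(3×3 minor ij) of I−A; the adjugate is their transpose:
adj(I−A) = Cᵀ =
  [ 0.419750   0.189500   0.255750   0.154000]
  [ 0.278000   0.421750   0.286250   0.270500]
  [ 0.119000   0.114875   0.368750   0.099375]
  [ 0.349500   0.308625   0.335250   0.569875]
det(I−A) = Σ_j (I−A)_1j·C_1j = (0.85)(0.419750) + (-0.25)(0.278000) + (-0.35)(0.119000) + (-0.05)(0.349500) = 0.2281625
(I − A)⁻¹ = adj(I−A) / det(I−A) ≈
  [   1.8397     0.8305     1.1209     0.6750]
  [   1.2184     1.8485     1.2546     1.1856]
  [   0.5216     0.5035     1.6162     0.4355]
  [   1.5318     1.3527     1.4693     2.4977]
x = (I − A)⁻¹ d = adj(I−A)·d / det(I−A), with det(I−A) = 0.2281625:
  x_1 = (0.419750·550 + 0.189500·270 + 0.255750·420 + 0.154000·60) / 0.2281625 = 398.6825 / 0.2281625 ≈ 1747.36
  x_2 = (0.278000·550 + 0.421750·270 + 0.286250·420 + 0.270500·60) / 0.2281625 = 403.2275 / 0.2281625 ≈ 1767.28
  x_3 = (0.119000·550 + 0.114875·270 + 0.368750·420 + 0.099375·60) / 0.2281625 = 257.30375 / 0.2281625 ≈ 1127.72
  x_4 = (0.349500·550 + 0.308625·270 + 0.335250·420 + 0.569875·60) / 0.2281625 = 450.55125 / 0.2281625 ≈ 1974.69

x_3 = 1127.72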